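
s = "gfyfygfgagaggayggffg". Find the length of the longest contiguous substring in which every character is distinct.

add g: [g] len 1
add f: [g, f] len 2
add y: [g, f, y] len 3
add f (repeat f, move left end past it): [y, f] len 2
add y (repeat y, move left end past it): [f, y] len 2
add g: [f, y, g] len 3
add f (repeat f, move left end past it): [y, g, f] len 3
add g (repeat g, move left end past it): [f, g] len 2
add a: [f, g, a] len 3
add g (repeat g, move left end past it): [a, g] len 2
add a (repeat a, move left end past it): [g, a] len 2
add g (repeat g, move left end past it): [a, g] len 2
add g (repeat g, move left end past it): [g] len 1
add a: [g, a] len 2
add y: [g, a, y] len 3
add g (repeat g, move left end past it): [a, y, g] len 3
add g (repeat g, move left end past it): [g] len 1
add f: [g, f] len 2
add f (repeat f, move left end past it): [f] len 1
add g: [f, g] len 2
Longest all-distinct length: 3.

3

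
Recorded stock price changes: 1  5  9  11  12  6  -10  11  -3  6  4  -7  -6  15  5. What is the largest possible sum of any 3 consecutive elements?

1 5 9 → sum 15
5 9 11 → sum 25
9 11 12 → sum 32
11 12 6 → sum 29
12 6 -10 → sum 8
6 -10 11 → sum 7
-10 11 -3 → sum -2
11 -3 6 → sum 14
-3 6 4 → sum 7
6 4 -7 → sum 3
4 -7 -6 → sum -9
-7 -6 15 → sum 2
-6 15 5 → sum 14
Largest of these is 32.

32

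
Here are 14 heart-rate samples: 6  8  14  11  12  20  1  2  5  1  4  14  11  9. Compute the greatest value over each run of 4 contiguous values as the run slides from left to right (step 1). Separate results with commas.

6 8 14 11 → max 14
8 14 11 12 → max 14
14 11 12 20 → max 20
11 12 20 1 → max 20
12 20 1 2 → max 20
20 1 2 5 → max 20
1 2 5 1 → max 5
2 5 1 4 → max 5
5 1 4 14 → max 14
1 4 14 11 → max 14
4 14 11 9 → max 14

14, 14, 20, 20, 20, 20, 5, 5, 14, 14, 14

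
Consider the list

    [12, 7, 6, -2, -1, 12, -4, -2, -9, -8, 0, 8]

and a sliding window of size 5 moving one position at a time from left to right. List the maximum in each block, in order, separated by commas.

[12, 7, 6, -2, -1] → max 12
[7, 6, -2, -1, 12] → max 12
[6, -2, -1, 12, -4] → max 12
[-2, -1, 12, -4, -2] → max 12
[-1, 12, -4, -2, -9] → max 12
[12, -4, -2, -9, -8] → max 12
[-4, -2, -9, -8, 0] → max 0
[-2, -9, -8, 0, 8] → max 8

12, 12, 12, 12, 12, 12, 0, 8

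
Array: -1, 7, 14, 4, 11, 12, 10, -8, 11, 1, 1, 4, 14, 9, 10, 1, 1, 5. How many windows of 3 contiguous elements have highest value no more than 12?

10

[-1, 7, 14] → max 14
[7, 14, 4] → max 14
[14, 4, 11] → max 14
[4, 11, 12] → max 12  ≤ 12 ✓
[11, 12, 10] → max 12  ≤ 12 ✓
[12, 10, -8] → max 12  ≤ 12 ✓
[10, -8, 11] → max 11  ≤ 12 ✓
[-8, 11, 1] → max 11  ≤ 12 ✓
[11, 1, 1] → max 11  ≤ 12 ✓
[1, 1, 4] → max 4  ≤ 12 ✓
[1, 4, 14] → max 14
[4, 14, 9] → max 14
[14, 9, 10] → max 14
[9, 10, 1] → max 10  ≤ 12 ✓
[10, 1, 1] → max 10  ≤ 12 ✓
[1, 1, 5] → max 5  ≤ 12 ✓
10 windows satisfy the condition.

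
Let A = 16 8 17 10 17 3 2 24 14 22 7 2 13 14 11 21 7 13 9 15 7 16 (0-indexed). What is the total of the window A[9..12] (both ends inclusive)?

Elements at indices 9..12: 22, 7, 2, 13
sum(22, 7, 2, 13) = 44

44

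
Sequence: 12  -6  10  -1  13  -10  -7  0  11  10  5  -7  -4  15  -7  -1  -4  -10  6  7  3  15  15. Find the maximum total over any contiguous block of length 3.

Window sums for each of the 21 positions:
(12, -6, 10) → sum 16
(-6, 10, -1) → sum 3
(10, -1, 13) → sum 22
(-1, 13, -10) → sum 2
(13, -10, -7) → sum -4
(-10, -7, 0) → sum -17
(-7, 0, 11) → sum 4
(0, 11, 10) → sum 21
(11, 10, 5) → sum 26
(10, 5, -7) → sum 8
(5, -7, -4) → sum -6
(-7, -4, 15) → sum 4
(-4, 15, -7) → sum 4
(15, -7, -1) → sum 7
(-7, -1, -4) → sum -12
(-1, -4, -10) → sum -15
(-4, -10, 6) → sum -8
(-10, 6, 7) → sum 3
(6, 7, 3) → sum 16
(7, 3, 15) → sum 25
(3, 15, 15) → sum 33
Maximum of these is 33.

33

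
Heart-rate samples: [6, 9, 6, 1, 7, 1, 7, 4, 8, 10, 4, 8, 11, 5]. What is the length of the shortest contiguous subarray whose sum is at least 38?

5

add 6: running sum 6 < 38
add 9: running sum 15 < 38
add 6: running sum 21 < 38
add 1: running sum 22 < 38
add 7: running sum 29 < 38
add 1: running sum 30 < 38
add 7: running sum 37 < 38
end 7: [6, 9, 6, 1, 7, 1, 7, 4] sum 41, len 8
end 8: [9, 6, 1, 7, 1, 7, 4, 8] sum 43, len 8
end 9: [1, 7, 1, 7, 4, 8, 10] sum 38, len 7
end 10: [7, 1, 7, 4, 8, 10, 4] sum 41, len 7
end 11: [7, 4, 8, 10, 4, 8] sum 41, len 6
end 12: [8, 10, 4, 8, 11] sum 41, len 5
end 13: [10, 4, 8, 11, 5] sum 38, len 5
Shortest qualifying length: 5.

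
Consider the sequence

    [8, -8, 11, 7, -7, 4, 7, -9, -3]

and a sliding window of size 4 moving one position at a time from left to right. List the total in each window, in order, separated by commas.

[8, -8, 11, 7] → sum 18
[-8, 11, 7, -7] → sum 3
[11, 7, -7, 4] → sum 15
[7, -7, 4, 7] → sum 11
[-7, 4, 7, -9] → sum -5
[4, 7, -9, -3] → sum -1

18, 3, 15, 11, -5, -1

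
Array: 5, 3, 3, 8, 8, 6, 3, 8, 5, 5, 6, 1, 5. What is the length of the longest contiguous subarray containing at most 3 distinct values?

[5] 1 distinct, len 1
[5, 3] 2 distinct, len 2
[5, 3, 3] 2 distinct, len 3
[5, 3, 3, 8] 3 distinct, len 4
[5, 3, 3, 8, 8] 3 distinct, len 5
[3, 3, 8, 8, 6] 3 distinct, len 5
[3, 3, 8, 8, 6, 3] 3 distinct, len 6
[3, 3, 8, 8, 6, 3, 8] 3 distinct, len 7
[3, 8, 5] 3 distinct, len 3
[3, 8, 5, 5] 3 distinct, len 4
[8, 5, 5, 6] 3 distinct, len 4
[5, 5, 6, 1] 3 distinct, len 4
[5, 5, 6, 1, 5] 3 distinct, len 5
Longest length with ≤3 distinct: 7.

7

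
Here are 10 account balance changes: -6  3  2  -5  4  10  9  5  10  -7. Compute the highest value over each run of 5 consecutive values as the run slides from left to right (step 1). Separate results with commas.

[-6, 3, 2, -5, 4] → max 4
[3, 2, -5, 4, 10] → max 10
[2, -5, 4, 10, 9] → max 10
[-5, 4, 10, 9, 5] → max 10
[4, 10, 9, 5, 10] → max 10
[10, 9, 5, 10, -7] → max 10

4, 10, 10, 10, 10, 10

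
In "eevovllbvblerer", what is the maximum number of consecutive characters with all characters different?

[e] len 1
[e] len 1
[e, v] len 2
[e, v, o] len 3
[o, v] len 2
[o, v, l] len 3
[l] len 1
[l, b] len 2
[l, b, v] len 3
[v, b] len 2
[v, b, l] len 3
[v, b, l, e] len 4
[v, b, l, e, r] len 5
[r, e] len 2
[e, r] len 2
Longest all-distinct length: 5.

5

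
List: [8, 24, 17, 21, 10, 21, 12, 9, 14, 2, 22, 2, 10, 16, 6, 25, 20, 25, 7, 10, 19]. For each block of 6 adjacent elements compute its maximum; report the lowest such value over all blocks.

21

8 24 17 21 10 21 → max 24
24 17 21 10 21 12 → max 24
17 21 10 21 12 9 → max 21
21 10 21 12 9 14 → max 21
10 21 12 9 14 2 → max 21
21 12 9 14 2 22 → max 22
12 9 14 2 22 2 → max 22
9 14 2 22 2 10 → max 22
14 2 22 2 10 16 → max 22
2 22 2 10 16 6 → max 22
22 2 10 16 6 25 → max 25
2 10 16 6 25 20 → max 25
10 16 6 25 20 25 → max 25
16 6 25 20 25 7 → max 25
6 25 20 25 7 10 → max 25
25 20 25 7 10 19 → max 25
Lowest of these is 21.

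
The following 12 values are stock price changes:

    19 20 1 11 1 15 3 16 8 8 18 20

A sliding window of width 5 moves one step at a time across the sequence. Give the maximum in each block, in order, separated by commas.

19 20 1 11 1 → max 20
20 1 11 1 15 → max 20
1 11 1 15 3 → max 15
11 1 15 3 16 → max 16
1 15 3 16 8 → max 16
15 3 16 8 8 → max 16
3 16 8 8 18 → max 18
16 8 8 18 20 → max 20

20, 20, 15, 16, 16, 16, 18, 20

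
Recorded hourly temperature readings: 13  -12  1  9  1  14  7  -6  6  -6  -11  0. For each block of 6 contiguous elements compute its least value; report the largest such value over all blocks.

Window mins for each of the 7 positions:
(13, -12, 1, 9, 1, 14) → min -12
(-12, 1, 9, 1, 14, 7) → min -12
(1, 9, 1, 14, 7, -6) → min -6
(9, 1, 14, 7, -6, 6) → min -6
(1, 14, 7, -6, 6, -6) → min -6
(14, 7, -6, 6, -6, -11) → min -11
(7, -6, 6, -6, -11, 0) → min -11
Largest of these is -6.

-6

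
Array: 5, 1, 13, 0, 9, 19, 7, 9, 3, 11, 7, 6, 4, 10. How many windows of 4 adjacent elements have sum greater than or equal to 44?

1

5 1 13 0 → sum 19
1 13 0 9 → sum 23
13 0 9 19 → sum 41
0 9 19 7 → sum 35
9 19 7 9 → sum 44  ≥ 44 ✓
19 7 9 3 → sum 38
7 9 3 11 → sum 30
9 3 11 7 → sum 30
3 11 7 6 → sum 27
11 7 6 4 → sum 28
7 6 4 10 → sum 27
1 window satisfy the condition.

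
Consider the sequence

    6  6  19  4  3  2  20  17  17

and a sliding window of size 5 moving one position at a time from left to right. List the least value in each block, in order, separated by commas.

6 6 19 4 3 → min 3
6 19 4 3 2 → min 2
19 4 3 2 20 → min 2
4 3 2 20 17 → min 2
3 2 20 17 17 → min 2

3, 2, 2, 2, 2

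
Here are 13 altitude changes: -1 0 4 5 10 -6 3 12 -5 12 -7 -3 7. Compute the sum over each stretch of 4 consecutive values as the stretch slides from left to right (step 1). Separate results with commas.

Sliding a size-4 window across the 13 values:
-1 0 4 5 → sum 8
0 4 5 10 → sum 19
4 5 10 -6 → sum 13
5 10 -6 3 → sum 12
10 -6 3 12 → sum 19
-6 3 12 -5 → sum 4
3 12 -5 12 → sum 22
12 -5 12 -7 → sum 12
-5 12 -7 -3 → sum -3
12 -7 -3 7 → sum 9

8, 19, 13, 12, 19, 4, 22, 12, -3, 9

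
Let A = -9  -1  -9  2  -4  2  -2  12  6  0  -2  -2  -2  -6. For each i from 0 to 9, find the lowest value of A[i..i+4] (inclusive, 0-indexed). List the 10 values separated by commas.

(-9, -1, -9, 2, -4) → min -9
(-1, -9, 2, -4, 2) → min -9
(-9, 2, -4, 2, -2) → min -9
(2, -4, 2, -2, 12) → min -4
(-4, 2, -2, 12, 6) → min -4
(2, -2, 12, 6, 0) → min -2
(-2, 12, 6, 0, -2) → min -2
(12, 6, 0, -2, -2) → min -2
(6, 0, -2, -2, -2) → min -2
(0, -2, -2, -2, -6) → min -6

-9, -9, -9, -4, -4, -2, -2, -2, -2, -6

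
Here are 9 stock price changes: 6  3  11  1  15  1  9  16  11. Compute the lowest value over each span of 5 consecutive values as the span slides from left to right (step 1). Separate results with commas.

1, 1, 1, 1, 1

Sliding a size-5 window across the 9 values:
[6, 3, 11, 1, 15] → min 1
[3, 11, 1, 15, 1] → min 1
[11, 1, 15, 1, 9] → min 1
[1, 15, 1, 9, 16] → min 1
[15, 1, 9, 16, 11] → min 1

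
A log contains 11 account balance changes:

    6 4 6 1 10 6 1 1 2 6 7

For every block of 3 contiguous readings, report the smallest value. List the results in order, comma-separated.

4, 1, 1, 1, 1, 1, 1, 1, 2

Sliding a size-3 window across the 11 values:
6 4 6 → min 4
4 6 1 → min 1
6 1 10 → min 1
1 10 6 → min 1
10 6 1 → min 1
6 1 1 → min 1
1 1 2 → min 1
1 2 6 → min 1
2 6 7 → min 2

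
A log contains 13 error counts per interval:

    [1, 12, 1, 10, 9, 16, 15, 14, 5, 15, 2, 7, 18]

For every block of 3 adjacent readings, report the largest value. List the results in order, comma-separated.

12, 12, 10, 16, 16, 16, 15, 15, 15, 15, 18

Sliding a size-3 window across the 13 values:
1 12 1 → max 12
12 1 10 → max 12
1 10 9 → max 10
10 9 16 → max 16
9 16 15 → max 16
16 15 14 → max 16
15 14 5 → max 15
14 5 15 → max 15
5 15 2 → max 15
15 2 7 → max 15
2 7 18 → max 18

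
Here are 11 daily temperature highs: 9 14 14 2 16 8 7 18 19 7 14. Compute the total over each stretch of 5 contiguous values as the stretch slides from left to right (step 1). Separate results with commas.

(9, 14, 14, 2, 16) → sum 55
(14, 14, 2, 16, 8) → sum 54
(14, 2, 16, 8, 7) → sum 47
(2, 16, 8, 7, 18) → sum 51
(16, 8, 7, 18, 19) → sum 68
(8, 7, 18, 19, 7) → sum 59
(7, 18, 19, 7, 14) → sum 65

55, 54, 47, 51, 68, 59, 65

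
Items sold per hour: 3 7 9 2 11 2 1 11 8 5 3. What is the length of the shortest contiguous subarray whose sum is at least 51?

Extend right; whenever the sum reaches 51, record the length and shrink from the left:
add 3: running sum 3 < 51
add 7: running sum 10 < 51
add 9: running sum 19 < 51
add 2: running sum 21 < 51
add 11: running sum 32 < 51
add 2: running sum 34 < 51
add 1: running sum 35 < 51
add 11: running sum 46 < 51
add 8: shortest ending here [7, 9, 2, 11, 2, 1, 11, 8] sum 51, len 8
add 5: shortest ending here [7, 9, 2, 11, 2, 1, 11, 8, 5] sum 56, len 9
add 3: shortest ending here [9, 2, 11, 2, 1, 11, 8, 5, 3] sum 52, len 9
Shortest qualifying length: 8.

8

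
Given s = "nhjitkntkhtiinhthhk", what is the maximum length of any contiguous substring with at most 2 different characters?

4

[n] 1 distinct, len 1
[n, h] 2 distinct, len 2
[h, j] 2 distinct, len 2
[j, i] 2 distinct, len 2
[i, t] 2 distinct, len 2
[t, k] 2 distinct, len 2
[k, n] 2 distinct, len 2
[n, t] 2 distinct, len 2
[t, k] 2 distinct, len 2
[k, h] 2 distinct, len 2
[h, t] 2 distinct, len 2
[t, i] 2 distinct, len 2
[t, i, i] 2 distinct, len 3
[i, i, n] 2 distinct, len 3
[n, h] 2 distinct, len 2
[h, t] 2 distinct, len 2
[h, t, h] 2 distinct, len 3
[h, t, h, h] 2 distinct, len 4
[h, h, k] 2 distinct, len 3
Longest length with ≤2 distinct: 4.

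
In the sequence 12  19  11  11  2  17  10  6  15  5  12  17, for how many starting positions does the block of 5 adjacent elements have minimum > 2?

[12, 19, 11, 11, 2] → min 2
[19, 11, 11, 2, 17] → min 2
[11, 11, 2, 17, 10] → min 2
[11, 2, 17, 10, 6] → min 2
[2, 17, 10, 6, 15] → min 2
[17, 10, 6, 15, 5] → min 5  > 2 ✓
[10, 6, 15, 5, 12] → min 5  > 2 ✓
[6, 15, 5, 12, 17] → min 5  > 2 ✓
3 windows satisfy the condition.

3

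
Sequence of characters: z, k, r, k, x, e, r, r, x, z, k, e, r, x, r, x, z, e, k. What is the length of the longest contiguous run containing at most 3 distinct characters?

5

[z] 1 distinct, len 1
[z, k] 2 distinct, len 2
[z, k, r] 3 distinct, len 3
[z, k, r, k] 3 distinct, len 4
[k, r, k, x] 3 distinct, len 4
[k, x, e] 3 distinct, len 3
[x, e, r] 3 distinct, len 3
[x, e, r, r] 3 distinct, len 4
[x, e, r, r, x] 3 distinct, len 5
[r, r, x, z] 3 distinct, len 4
[x, z, k] 3 distinct, len 3
[z, k, e] 3 distinct, len 3
[k, e, r] 3 distinct, len 3
[e, r, x] 3 distinct, len 3
[e, r, x, r] 3 distinct, len 4
[e, r, x, r, x] 3 distinct, len 5
[r, x, r, x, z] 3 distinct, len 5
[x, z, e] 3 distinct, len 3
[z, e, k] 3 distinct, len 3
Longest length with ≤3 distinct: 5.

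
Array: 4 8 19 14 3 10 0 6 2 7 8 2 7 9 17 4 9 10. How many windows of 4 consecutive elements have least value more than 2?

6

(4, 8, 19, 14) → min 4  > 2 ✓
(8, 19, 14, 3) → min 3  > 2 ✓
(19, 14, 3, 10) → min 3  > 2 ✓
(14, 3, 10, 0) → min 0
(3, 10, 0, 6) → min 0
(10, 0, 6, 2) → min 0
(0, 6, 2, 7) → min 0
(6, 2, 7, 8) → min 2
(2, 7, 8, 2) → min 2
(7, 8, 2, 7) → min 2
(8, 2, 7, 9) → min 2
(2, 7, 9, 17) → min 2
(7, 9, 17, 4) → min 4  > 2 ✓
(9, 17, 4, 9) → min 4  > 2 ✓
(17, 4, 9, 10) → min 4  > 2 ✓
6 windows satisfy the condition.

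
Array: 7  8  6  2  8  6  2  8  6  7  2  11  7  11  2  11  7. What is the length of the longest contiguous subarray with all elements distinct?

[7] len 1
[7, 8] len 2
[7, 8, 6] len 3
[7, 8, 6, 2] len 4
[6, 2, 8] len 3
[2, 8, 6] len 3
[8, 6, 2] len 3
[6, 2, 8] len 3
[2, 8, 6] len 3
[2, 8, 6, 7] len 4
[8, 6, 7, 2] len 4
[8, 6, 7, 2, 11] len 5
[2, 11, 7] len 3
[7, 11] len 2
[7, 11, 2] len 3
[2, 11] len 2
[2, 11, 7] len 3
Longest all-distinct length: 5.

5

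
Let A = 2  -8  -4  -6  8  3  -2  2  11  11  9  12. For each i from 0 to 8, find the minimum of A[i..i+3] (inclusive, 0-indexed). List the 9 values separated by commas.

-8, -8, -6, -6, -2, -2, -2, 2, 9

Sliding a size-4 window across the 12 values:
[2, -8, -4, -6] → min -8
[-8, -4, -6, 8] → min -8
[-4, -6, 8, 3] → min -6
[-6, 8, 3, -2] → min -6
[8, 3, -2, 2] → min -2
[3, -2, 2, 11] → min -2
[-2, 2, 11, 11] → min -2
[2, 11, 11, 9] → min 2
[11, 11, 9, 12] → min 9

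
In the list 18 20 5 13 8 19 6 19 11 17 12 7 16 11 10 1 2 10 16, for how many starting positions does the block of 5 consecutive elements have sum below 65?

(18, 20, 5, 13, 8) → sum 64  < 65 ✓
(20, 5, 13, 8, 19) → sum 65
(5, 13, 8, 19, 6) → sum 51  < 65 ✓
(13, 8, 19, 6, 19) → sum 65
(8, 19, 6, 19, 11) → sum 63  < 65 ✓
(19, 6, 19, 11, 17) → sum 72
(6, 19, 11, 17, 12) → sum 65
(19, 11, 17, 12, 7) → sum 66
(11, 17, 12, 7, 16) → sum 63  < 65 ✓
(17, 12, 7, 16, 11) → sum 63  < 65 ✓
(12, 7, 16, 11, 10) → sum 56  < 65 ✓
(7, 16, 11, 10, 1) → sum 45  < 65 ✓
(16, 11, 10, 1, 2) → sum 40  < 65 ✓
(11, 10, 1, 2, 10) → sum 34  < 65 ✓
(10, 1, 2, 10, 16) → sum 39  < 65 ✓
10 windows satisfy the condition.

10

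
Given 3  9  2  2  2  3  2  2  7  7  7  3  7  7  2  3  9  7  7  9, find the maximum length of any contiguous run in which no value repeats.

4

add 3: [3] len 1
add 9: [3, 9] len 2
add 2: [3, 9, 2] len 3
add 2 (repeat 2, move left end past it): [2] len 1
add 2 (repeat 2, move left end past it): [2] len 1
add 3: [2, 3] len 2
add 2 (repeat 2, move left end past it): [3, 2] len 2
add 2 (repeat 2, move left end past it): [2] len 1
add 7: [2, 7] len 2
add 7 (repeat 7, move left end past it): [7] len 1
add 7 (repeat 7, move left end past it): [7] len 1
add 3: [7, 3] len 2
add 7 (repeat 7, move left end past it): [3, 7] len 2
add 7 (repeat 7, move left end past it): [7] len 1
add 2: [7, 2] len 2
add 3: [7, 2, 3] len 3
add 9: [7, 2, 3, 9] len 4
add 7 (repeat 7, move left end past it): [2, 3, 9, 7] len 4
add 7 (repeat 7, move left end past it): [7] len 1
add 9: [7, 9] len 2
Longest all-distinct length: 4.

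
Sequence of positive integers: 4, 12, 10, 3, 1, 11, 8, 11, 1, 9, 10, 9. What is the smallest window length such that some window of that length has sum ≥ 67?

add 4: running sum 4 < 67
add 12: running sum 16 < 67
add 10: running sum 26 < 67
add 3: running sum 29 < 67
add 1: running sum 30 < 67
add 11: running sum 41 < 67
add 8: running sum 49 < 67
add 11: running sum 60 < 67
add 1: running sum 61 < 67
end 9: [4, 12, 10, 3, 1, 11, 8, 11, 1, 9] sum 70, len 10
end 10: [12, 10, 3, 1, 11, 8, 11, 1, 9, 10] sum 76, len 10
end 11: [10, 3, 1, 11, 8, 11, 1, 9, 10, 9] sum 73, len 10
Shortest qualifying length: 10.

10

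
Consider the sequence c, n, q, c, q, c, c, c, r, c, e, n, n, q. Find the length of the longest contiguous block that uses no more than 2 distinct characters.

Extend right; when distinct count exceeds 2, shrink from the left:
add c: window [c] (1 distinct), len 1
add n: window [c, n] (2 distinct), len 2
add q: window [n, q] (2 distinct), len 2
add c: window [q, c] (2 distinct), len 2
add q: window [q, c, q] (2 distinct), len 3
add c: window [q, c, q, c] (2 distinct), len 4
add c: window [q, c, q, c, c] (2 distinct), len 5
add c: window [q, c, q, c, c, c] (2 distinct), len 6
add r: window [c, c, c, r] (2 distinct), len 4
add c: window [c, c, c, r, c] (2 distinct), len 5
add e: window [c, e] (2 distinct), len 2
add n: window [e, n] (2 distinct), len 2
add n: window [e, n, n] (2 distinct), len 3
add q: window [n, n, q] (2 distinct), len 3
Longest length with ≤2 distinct: 6.

6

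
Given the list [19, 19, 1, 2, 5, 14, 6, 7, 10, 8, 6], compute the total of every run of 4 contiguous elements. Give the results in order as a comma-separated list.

19 19 1 2 → sum 41
19 1 2 5 → sum 27
1 2 5 14 → sum 22
2 5 14 6 → sum 27
5 14 6 7 → sum 32
14 6 7 10 → sum 37
6 7 10 8 → sum 31
7 10 8 6 → sum 31

41, 27, 22, 27, 32, 37, 31, 31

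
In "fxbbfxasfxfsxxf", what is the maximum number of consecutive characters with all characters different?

5

add f: [f] len 1
add x: [f, x] len 2
add b: [f, x, b] len 3
add b (repeat b, move left end past it): [b] len 1
add f: [b, f] len 2
add x: [b, f, x] len 3
add a: [b, f, x, a] len 4
add s: [b, f, x, a, s] len 5
add f (repeat f, move left end past it): [x, a, s, f] len 4
add x (repeat x, move left end past it): [a, s, f, x] len 4
add f (repeat f, move left end past it): [x, f] len 2
add s: [x, f, s] len 3
add x (repeat x, move left end past it): [f, s, x] len 3
add x (repeat x, move left end past it): [x] len 1
add f: [x, f] len 2
Longest all-distinct length: 5.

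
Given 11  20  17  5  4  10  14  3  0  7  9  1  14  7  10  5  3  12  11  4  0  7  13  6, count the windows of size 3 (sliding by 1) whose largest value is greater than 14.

[11, 20, 17] → max 20  > 14 ✓
[20, 17, 5] → max 20  > 14 ✓
[17, 5, 4] → max 17  > 14 ✓
[5, 4, 10] → max 10
[4, 10, 14] → max 14
[10, 14, 3] → max 14
[14, 3, 0] → max 14
[3, 0, 7] → max 7
[0, 7, 9] → max 9
[7, 9, 1] → max 9
[9, 1, 14] → max 14
[1, 14, 7] → max 14
[14, 7, 10] → max 14
[7, 10, 5] → max 10
[10, 5, 3] → max 10
[5, 3, 12] → max 12
[3, 12, 11] → max 12
[12, 11, 4] → max 12
[11, 4, 0] → max 11
[4, 0, 7] → max 7
[0, 7, 13] → max 13
[7, 13, 6] → max 13
3 windows satisfy the condition.

3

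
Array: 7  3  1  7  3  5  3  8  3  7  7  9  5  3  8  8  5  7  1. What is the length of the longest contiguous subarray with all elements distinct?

5

add 7: [7] len 1
add 3: [7, 3] len 2
add 1: [7, 3, 1] len 3
add 7 (repeat 7, move left end past it): [3, 1, 7] len 3
add 3 (repeat 3, move left end past it): [1, 7, 3] len 3
add 5: [1, 7, 3, 5] len 4
add 3 (repeat 3, move left end past it): [5, 3] len 2
add 8: [5, 3, 8] len 3
add 3 (repeat 3, move left end past it): [8, 3] len 2
add 7: [8, 3, 7] len 3
add 7 (repeat 7, move left end past it): [7] len 1
add 9: [7, 9] len 2
add 5: [7, 9, 5] len 3
add 3: [7, 9, 5, 3] len 4
add 8: [7, 9, 5, 3, 8] len 5
add 8 (repeat 8, move left end past it): [8] len 1
add 5: [8, 5] len 2
add 7: [8, 5, 7] len 3
add 1: [8, 5, 7, 1] len 4
Longest all-distinct length: 5.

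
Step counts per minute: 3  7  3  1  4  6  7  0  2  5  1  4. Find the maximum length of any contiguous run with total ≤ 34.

10

add 3: [3] sum 3, len 1
add 7: [3, 7] sum 10, len 2
add 3: [3, 7, 3] sum 13, len 3
add 1: [3, 7, 3, 1] sum 14, len 4
add 4: [3, 7, 3, 1, 4] sum 18, len 5
add 6: [3, 7, 3, 1, 4, 6] sum 24, len 6
add 7: [3, 7, 3, 1, 4, 6, 7] sum 31, len 7
add 0: [3, 7, 3, 1, 4, 6, 7, 0] sum 31, len 8
add 2: [3, 7, 3, 1, 4, 6, 7, 0, 2] sum 33, len 9
add 5: [3, 1, 4, 6, 7, 0, 2, 5] sum 28, len 8
add 1: [3, 1, 4, 6, 7, 0, 2, 5, 1] sum 29, len 9
add 4: [3, 1, 4, 6, 7, 0, 2, 5, 1, 4] sum 33, len 10
Longest length seen: 10.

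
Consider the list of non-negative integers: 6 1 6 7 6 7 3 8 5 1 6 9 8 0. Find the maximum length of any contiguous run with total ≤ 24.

→ 6: sum 6, len 1
→ 1: sum 7, len 2
→ 6: sum 13, len 3
→ 7: sum 20, len 4
→ 6 (dropped 6): sum 20, len 4
→ 7 (dropped 1, 6): sum 20, len 3
→ 3: sum 23, len 4
→ 8 (dropped 7): sum 24, len 4
→ 5 (dropped 6): sum 23, len 4
→ 1: sum 24, len 5
→ 6 (dropped 7): sum 23, len 5
→ 9 (dropped 3, 8): sum 21, len 4
→ 8 (dropped 5): sum 24, len 4
→ 0: sum 24, len 5
Longest length seen: 5.

5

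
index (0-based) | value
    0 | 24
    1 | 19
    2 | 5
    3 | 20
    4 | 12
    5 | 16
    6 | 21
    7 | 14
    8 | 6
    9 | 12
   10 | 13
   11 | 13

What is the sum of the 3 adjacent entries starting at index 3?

48

Elements at indices 3..5: 20, 12, 16
sum(20, 12, 16) = 48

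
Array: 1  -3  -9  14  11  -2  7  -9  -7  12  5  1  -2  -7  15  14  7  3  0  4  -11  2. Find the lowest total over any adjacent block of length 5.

Window sums for each of the 18 positions:
1 -3 -9 14 11 → sum 14
-3 -9 14 11 -2 → sum 11
-9 14 11 -2 7 → sum 21
14 11 -2 7 -9 → sum 21
11 -2 7 -9 -7 → sum 0
-2 7 -9 -7 12 → sum 1
7 -9 -7 12 5 → sum 8
-9 -7 12 5 1 → sum 2
-7 12 5 1 -2 → sum 9
12 5 1 -2 -7 → sum 9
5 1 -2 -7 15 → sum 12
1 -2 -7 15 14 → sum 21
-2 -7 15 14 7 → sum 27
-7 15 14 7 3 → sum 32
15 14 7 3 0 → sum 39
14 7 3 0 4 → sum 28
7 3 0 4 -11 → sum 3
3 0 4 -11 2 → sum -2
Lowest of these is -2.

-2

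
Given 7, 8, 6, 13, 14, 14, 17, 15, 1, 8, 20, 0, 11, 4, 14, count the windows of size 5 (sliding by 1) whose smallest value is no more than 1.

7

7 8 6 13 14 → min 6
8 6 13 14 14 → min 6
6 13 14 14 17 → min 6
13 14 14 17 15 → min 13
14 14 17 15 1 → min 1  ≤ 1 ✓
14 17 15 1 8 → min 1  ≤ 1 ✓
17 15 1 8 20 → min 1  ≤ 1 ✓
15 1 8 20 0 → min 0  ≤ 1 ✓
1 8 20 0 11 → min 0  ≤ 1 ✓
8 20 0 11 4 → min 0  ≤ 1 ✓
20 0 11 4 14 → min 0  ≤ 1 ✓
7 windows satisfy the condition.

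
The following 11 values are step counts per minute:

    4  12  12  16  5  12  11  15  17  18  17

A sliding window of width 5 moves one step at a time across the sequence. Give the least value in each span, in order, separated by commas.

[4, 12, 12, 16, 5] → min 4
[12, 12, 16, 5, 12] → min 5
[12, 16, 5, 12, 11] → min 5
[16, 5, 12, 11, 15] → min 5
[5, 12, 11, 15, 17] → min 5
[12, 11, 15, 17, 18] → min 11
[11, 15, 17, 18, 17] → min 11

4, 5, 5, 5, 5, 11, 11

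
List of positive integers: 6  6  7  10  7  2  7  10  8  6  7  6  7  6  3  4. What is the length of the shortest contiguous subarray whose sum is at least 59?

9

add 6: running sum 6 < 59
add 6: running sum 12 < 59
add 7: running sum 19 < 59
add 10: running sum 29 < 59
add 7: running sum 36 < 59
add 2: running sum 38 < 59
add 7: running sum 45 < 59
add 10: running sum 55 < 59
add 8: shortest ending here [6, 6, 7, 10, 7, 2, 7, 10, 8] sum 63, len 9
add 6: shortest ending here [6, 7, 10, 7, 2, 7, 10, 8, 6] sum 63, len 9
add 7: shortest ending here [7, 10, 7, 2, 7, 10, 8, 6, 7] sum 64, len 9
add 6: shortest ending here [10, 7, 2, 7, 10, 8, 6, 7, 6] sum 63, len 9
add 7: shortest ending here [7, 2, 7, 10, 8, 6, 7, 6, 7] sum 60, len 9
add 6: shortest ending here [2, 7, 10, 8, 6, 7, 6, 7, 6] sum 59, len 9
add 3: shortest ending here [7, 10, 8, 6, 7, 6, 7, 6, 3] sum 60, len 9
add 4: shortest ending here [7, 10, 8, 6, 7, 6, 7, 6, 3, 4] sum 64, len 10
Shortest qualifying length: 9.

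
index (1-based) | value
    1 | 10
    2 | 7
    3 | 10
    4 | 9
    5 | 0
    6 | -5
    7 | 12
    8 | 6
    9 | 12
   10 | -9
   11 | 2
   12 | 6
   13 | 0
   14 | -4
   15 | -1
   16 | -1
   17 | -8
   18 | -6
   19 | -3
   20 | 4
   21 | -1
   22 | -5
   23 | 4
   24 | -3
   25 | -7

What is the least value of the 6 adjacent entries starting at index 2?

Elements at indices 2..7: 7, 10, 9, 0, -5, 12
min(7, 10, 9, 0, -5, 12) = -5

-5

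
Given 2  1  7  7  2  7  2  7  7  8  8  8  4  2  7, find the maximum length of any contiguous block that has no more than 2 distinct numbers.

add 2: window [2] (1 distinct), len 1
add 1: window [2, 1] (2 distinct), len 2
add 7: window [1, 7] (2 distinct), len 2
add 7: window [1, 7, 7] (2 distinct), len 3
add 2: window [7, 7, 2] (2 distinct), len 3
add 7: window [7, 7, 2, 7] (2 distinct), len 4
add 2: window [7, 7, 2, 7, 2] (2 distinct), len 5
add 7: window [7, 7, 2, 7, 2, 7] (2 distinct), len 6
add 7: window [7, 7, 2, 7, 2, 7, 7] (2 distinct), len 7
add 8: window [7, 7, 8] (2 distinct), len 3
add 8: window [7, 7, 8, 8] (2 distinct), len 4
add 8: window [7, 7, 8, 8, 8] (2 distinct), len 5
add 4: window [8, 8, 8, 4] (2 distinct), len 4
add 2: window [4, 2] (2 distinct), len 2
add 7: window [2, 7] (2 distinct), len 2
Longest length with ≤2 distinct: 7.

7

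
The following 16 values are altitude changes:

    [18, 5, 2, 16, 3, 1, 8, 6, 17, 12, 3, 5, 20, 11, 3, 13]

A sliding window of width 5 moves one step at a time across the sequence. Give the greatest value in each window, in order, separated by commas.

18, 16, 16, 16, 17, 17, 17, 17, 20, 20, 20, 20

[18, 5, 2, 16, 3] → max 18
[5, 2, 16, 3, 1] → max 16
[2, 16, 3, 1, 8] → max 16
[16, 3, 1, 8, 6] → max 16
[3, 1, 8, 6, 17] → max 17
[1, 8, 6, 17, 12] → max 17
[8, 6, 17, 12, 3] → max 17
[6, 17, 12, 3, 5] → max 17
[17, 12, 3, 5, 20] → max 20
[12, 3, 5, 20, 11] → max 20
[3, 5, 20, 11, 3] → max 20
[5, 20, 11, 3, 13] → max 20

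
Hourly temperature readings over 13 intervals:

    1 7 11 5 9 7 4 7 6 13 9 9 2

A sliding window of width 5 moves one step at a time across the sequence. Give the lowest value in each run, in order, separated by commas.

1, 5, 4, 4, 4, 4, 4, 6, 2

Sliding a size-5 window across the 13 values:
[1, 7, 11, 5, 9] → min 1
[7, 11, 5, 9, 7] → min 5
[11, 5, 9, 7, 4] → min 4
[5, 9, 7, 4, 7] → min 4
[9, 7, 4, 7, 6] → min 4
[7, 4, 7, 6, 13] → min 4
[4, 7, 6, 13, 9] → min 4
[7, 6, 13, 9, 9] → min 6
[6, 13, 9, 9, 2] → min 2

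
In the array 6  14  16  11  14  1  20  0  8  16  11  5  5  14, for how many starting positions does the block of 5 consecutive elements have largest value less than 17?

5

[6, 14, 16, 11, 14] → max 16  < 17 ✓
[14, 16, 11, 14, 1] → max 16  < 17 ✓
[16, 11, 14, 1, 20] → max 20
[11, 14, 1, 20, 0] → max 20
[14, 1, 20, 0, 8] → max 20
[1, 20, 0, 8, 16] → max 20
[20, 0, 8, 16, 11] → max 20
[0, 8, 16, 11, 5] → max 16  < 17 ✓
[8, 16, 11, 5, 5] → max 16  < 17 ✓
[16, 11, 5, 5, 14] → max 16  < 17 ✓
5 windows satisfy the condition.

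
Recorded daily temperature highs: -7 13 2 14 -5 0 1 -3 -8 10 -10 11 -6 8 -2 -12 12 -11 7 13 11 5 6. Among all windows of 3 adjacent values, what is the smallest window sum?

-11

(-7, 13, 2) → sum 8
(13, 2, 14) → sum 29
(2, 14, -5) → sum 11
(14, -5, 0) → sum 9
(-5, 0, 1) → sum -4
(0, 1, -3) → sum -2
(1, -3, -8) → sum -10
(-3, -8, 10) → sum -1
(-8, 10, -10) → sum -8
(10, -10, 11) → sum 11
(-10, 11, -6) → sum -5
(11, -6, 8) → sum 13
(-6, 8, -2) → sum 0
(8, -2, -12) → sum -6
(-2, -12, 12) → sum -2
(-12, 12, -11) → sum -11
(12, -11, 7) → sum 8
(-11, 7, 13) → sum 9
(7, 13, 11) → sum 31
(13, 11, 5) → sum 29
(11, 5, 6) → sum 22
Smallest of these is -11.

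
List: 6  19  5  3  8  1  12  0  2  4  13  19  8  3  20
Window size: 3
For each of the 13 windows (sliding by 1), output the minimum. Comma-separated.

5, 3, 3, 1, 1, 0, 0, 0, 2, 4, 8, 3, 3

[6, 19, 5] → min 5
[19, 5, 3] → min 3
[5, 3, 8] → min 3
[3, 8, 1] → min 1
[8, 1, 12] → min 1
[1, 12, 0] → min 0
[12, 0, 2] → min 0
[0, 2, 4] → min 0
[2, 4, 13] → min 2
[4, 13, 19] → min 4
[13, 19, 8] → min 8
[19, 8, 3] → min 3
[8, 3, 20] → min 3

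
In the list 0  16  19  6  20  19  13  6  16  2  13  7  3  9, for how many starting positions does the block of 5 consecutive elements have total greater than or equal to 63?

0 16 19 6 20 → sum 61
16 19 6 20 19 → sum 80  ≥ 63 ✓
19 6 20 19 13 → sum 77  ≥ 63 ✓
6 20 19 13 6 → sum 64  ≥ 63 ✓
20 19 13 6 16 → sum 74  ≥ 63 ✓
19 13 6 16 2 → sum 56
13 6 16 2 13 → sum 50
6 16 2 13 7 → sum 44
16 2 13 7 3 → sum 41
2 13 7 3 9 → sum 34
4 windows satisfy the condition.

4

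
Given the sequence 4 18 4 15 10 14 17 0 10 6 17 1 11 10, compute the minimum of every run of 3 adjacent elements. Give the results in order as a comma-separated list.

4, 4, 4, 10, 10, 0, 0, 0, 6, 1, 1, 1

[4, 18, 4] → min 4
[18, 4, 15] → min 4
[4, 15, 10] → min 4
[15, 10, 14] → min 10
[10, 14, 17] → min 10
[14, 17, 0] → min 0
[17, 0, 10] → min 0
[0, 10, 6] → min 0
[10, 6, 17] → min 6
[6, 17, 1] → min 1
[17, 1, 11] → min 1
[1, 11, 10] → min 1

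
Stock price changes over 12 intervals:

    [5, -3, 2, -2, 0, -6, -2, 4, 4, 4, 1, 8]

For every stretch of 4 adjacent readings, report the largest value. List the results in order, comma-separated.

(5, -3, 2, -2) → max 5
(-3, 2, -2, 0) → max 2
(2, -2, 0, -6) → max 2
(-2, 0, -6, -2) → max 0
(0, -6, -2, 4) → max 4
(-6, -2, 4, 4) → max 4
(-2, 4, 4, 4) → max 4
(4, 4, 4, 1) → max 4
(4, 4, 1, 8) → max 8

5, 2, 2, 0, 4, 4, 4, 4, 8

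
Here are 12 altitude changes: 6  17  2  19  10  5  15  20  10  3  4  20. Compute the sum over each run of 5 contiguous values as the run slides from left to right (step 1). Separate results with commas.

54, 53, 51, 69, 60, 53, 52, 57

Sliding a size-5 window across the 12 values:
6 17 2 19 10 → sum 54
17 2 19 10 5 → sum 53
2 19 10 5 15 → sum 51
19 10 5 15 20 → sum 69
10 5 15 20 10 → sum 60
5 15 20 10 3 → sum 53
15 20 10 3 4 → sum 52
20 10 3 4 20 → sum 57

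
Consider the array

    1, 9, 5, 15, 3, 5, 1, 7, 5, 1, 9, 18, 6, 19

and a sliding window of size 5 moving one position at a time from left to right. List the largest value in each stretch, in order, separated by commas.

[1, 9, 5, 15, 3] → max 15
[9, 5, 15, 3, 5] → max 15
[5, 15, 3, 5, 1] → max 15
[15, 3, 5, 1, 7] → max 15
[3, 5, 1, 7, 5] → max 7
[5, 1, 7, 5, 1] → max 7
[1, 7, 5, 1, 9] → max 9
[7, 5, 1, 9, 18] → max 18
[5, 1, 9, 18, 6] → max 18
[1, 9, 18, 6, 19] → max 19

15, 15, 15, 15, 7, 7, 9, 18, 18, 19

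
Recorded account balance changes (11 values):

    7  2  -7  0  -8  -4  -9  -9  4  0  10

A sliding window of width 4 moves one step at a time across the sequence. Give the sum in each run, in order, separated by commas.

2, -13, -19, -21, -30, -18, -14, 5

7 2 -7 0 → sum 2
2 -7 0 -8 → sum -13
-7 0 -8 -4 → sum -19
0 -8 -4 -9 → sum -21
-8 -4 -9 -9 → sum -30
-4 -9 -9 4 → sum -18
-9 -9 4 0 → sum -14
-9 4 0 10 → sum 5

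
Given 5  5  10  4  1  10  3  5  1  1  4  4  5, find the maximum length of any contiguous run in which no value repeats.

5

add 5: [5] len 1
add 5 (repeat 5, move left end past it): [5] len 1
add 10: [5, 10] len 2
add 4: [5, 10, 4] len 3
add 1: [5, 10, 4, 1] len 4
add 10 (repeat 10, move left end past it): [4, 1, 10] len 3
add 3: [4, 1, 10, 3] len 4
add 5: [4, 1, 10, 3, 5] len 5
add 1 (repeat 1, move left end past it): [10, 3, 5, 1] len 4
add 1 (repeat 1, move left end past it): [1] len 1
add 4: [1, 4] len 2
add 4 (repeat 4, move left end past it): [4] len 1
add 5: [4, 5] len 2
Longest all-distinct length: 5.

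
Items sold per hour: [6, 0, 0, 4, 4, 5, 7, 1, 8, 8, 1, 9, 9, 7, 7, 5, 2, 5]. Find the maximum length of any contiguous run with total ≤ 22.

7

add 6: [6] sum 6, len 1
add 0: [6, 0] sum 6, len 2
add 0: [6, 0, 0] sum 6, len 3
add 4: [6, 0, 0, 4] sum 10, len 4
add 4: [6, 0, 0, 4, 4] sum 14, len 5
add 5: [6, 0, 0, 4, 4, 5] sum 19, len 6
add 7: [0, 0, 4, 4, 5, 7] sum 20, len 6
add 1: [0, 0, 4, 4, 5, 7, 1] sum 21, len 7
add 8: [5, 7, 1, 8] sum 21, len 4
add 8: [1, 8, 8] sum 17, len 3
add 1: [1, 8, 8, 1] sum 18, len 4
add 9: [8, 1, 9] sum 18, len 3
add 9: [1, 9, 9] sum 19, len 3
add 7: [9, 7] sum 16, len 2
add 7: [7, 7] sum 14, len 2
add 5: [7, 7, 5] sum 19, len 3
add 2: [7, 7, 5, 2] sum 21, len 4
add 5: [7, 5, 2, 5] sum 19, len 4
Longest length seen: 7.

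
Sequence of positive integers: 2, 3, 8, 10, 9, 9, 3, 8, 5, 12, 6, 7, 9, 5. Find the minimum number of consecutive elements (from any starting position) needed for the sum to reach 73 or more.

10

add 2: running sum 2 < 73
add 3: running sum 5 < 73
add 8: running sum 13 < 73
add 10: running sum 23 < 73
add 9: running sum 32 < 73
add 9: running sum 41 < 73
add 3: running sum 44 < 73
add 8: running sum 52 < 73
add 5: running sum 57 < 73
add 12: running sum 69 < 73
add 6: shortest ending here [3, 8, 10, 9, 9, 3, 8, 5, 12, 6] sum 73, len 10
add 7: shortest ending here [8, 10, 9, 9, 3, 8, 5, 12, 6, 7] sum 77, len 10
add 9: shortest ending here [10, 9, 9, 3, 8, 5, 12, 6, 7, 9] sum 78, len 10
add 5: shortest ending here [9, 9, 3, 8, 5, 12, 6, 7, 9, 5] sum 73, len 10
Shortest qualifying length: 10.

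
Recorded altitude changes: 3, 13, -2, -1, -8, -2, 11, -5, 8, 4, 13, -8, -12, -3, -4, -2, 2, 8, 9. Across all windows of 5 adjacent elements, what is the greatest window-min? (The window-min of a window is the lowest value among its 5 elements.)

[3, 13, -2, -1, -8] → min -8
[13, -2, -1, -8, -2] → min -8
[-2, -1, -8, -2, 11] → min -8
[-1, -8, -2, 11, -5] → min -8
[-8, -2, 11, -5, 8] → min -8
[-2, 11, -5, 8, 4] → min -5
[11, -5, 8, 4, 13] → min -5
[-5, 8, 4, 13, -8] → min -8
[8, 4, 13, -8, -12] → min -12
[4, 13, -8, -12, -3] → min -12
[13, -8, -12, -3, -4] → min -12
[-8, -12, -3, -4, -2] → min -12
[-12, -3, -4, -2, 2] → min -12
[-3, -4, -2, 2, 8] → min -4
[-4, -2, 2, 8, 9] → min -4
Greatest of these is -4.

-4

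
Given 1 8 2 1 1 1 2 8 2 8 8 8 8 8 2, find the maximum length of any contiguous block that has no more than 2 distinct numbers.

add 1: window [1] (1 distinct), len 1
add 8: window [1, 8] (2 distinct), len 2
add 2: window [8, 2] (2 distinct), len 2
add 1: window [2, 1] (2 distinct), len 2
add 1: window [2, 1, 1] (2 distinct), len 3
add 1: window [2, 1, 1, 1] (2 distinct), len 4
add 2: window [2, 1, 1, 1, 2] (2 distinct), len 5
add 8: window [2, 8] (2 distinct), len 2
add 2: window [2, 8, 2] (2 distinct), len 3
add 8: window [2, 8, 2, 8] (2 distinct), len 4
add 8: window [2, 8, 2, 8, 8] (2 distinct), len 5
add 8: window [2, 8, 2, 8, 8, 8] (2 distinct), len 6
add 8: window [2, 8, 2, 8, 8, 8, 8] (2 distinct), len 7
add 8: window [2, 8, 2, 8, 8, 8, 8, 8] (2 distinct), len 8
add 2: window [2, 8, 2, 8, 8, 8, 8, 8, 2] (2 distinct), len 9
Longest length with ≤2 distinct: 9.

9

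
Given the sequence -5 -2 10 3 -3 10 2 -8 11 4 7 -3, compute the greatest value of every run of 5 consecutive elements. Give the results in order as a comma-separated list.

(-5, -2, 10, 3, -3) → max 10
(-2, 10, 3, -3, 10) → max 10
(10, 3, -3, 10, 2) → max 10
(3, -3, 10, 2, -8) → max 10
(-3, 10, 2, -8, 11) → max 11
(10, 2, -8, 11, 4) → max 11
(2, -8, 11, 4, 7) → max 11
(-8, 11, 4, 7, -3) → max 11

10, 10, 10, 10, 11, 11, 11, 11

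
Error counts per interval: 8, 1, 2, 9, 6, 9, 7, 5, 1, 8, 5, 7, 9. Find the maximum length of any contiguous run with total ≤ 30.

add 8: [8] sum 8, len 1
add 1: [8, 1] sum 9, len 2
add 2: [8, 1, 2] sum 11, len 3
add 9: [8, 1, 2, 9] sum 20, len 4
add 6: [8, 1, 2, 9, 6] sum 26, len 5
add 9: [1, 2, 9, 6, 9] sum 27, len 5
add 7: [6, 9, 7] sum 22, len 3
add 5: [6, 9, 7, 5] sum 27, len 4
add 1: [6, 9, 7, 5, 1] sum 28, len 5
add 8: [9, 7, 5, 1, 8] sum 30, len 5
add 5: [7, 5, 1, 8, 5] sum 26, len 5
add 7: [5, 1, 8, 5, 7] sum 26, len 5
add 9: [1, 8, 5, 7, 9] sum 30, len 5
Longest length seen: 5.

5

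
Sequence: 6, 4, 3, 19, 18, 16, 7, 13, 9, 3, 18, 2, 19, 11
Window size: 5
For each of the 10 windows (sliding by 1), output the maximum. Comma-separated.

19, 19, 19, 19, 18, 16, 18, 18, 19, 19

[6, 4, 3, 19, 18] → max 19
[4, 3, 19, 18, 16] → max 19
[3, 19, 18, 16, 7] → max 19
[19, 18, 16, 7, 13] → max 19
[18, 16, 7, 13, 9] → max 18
[16, 7, 13, 9, 3] → max 16
[7, 13, 9, 3, 18] → max 18
[13, 9, 3, 18, 2] → max 18
[9, 3, 18, 2, 19] → max 19
[3, 18, 2, 19, 11] → max 19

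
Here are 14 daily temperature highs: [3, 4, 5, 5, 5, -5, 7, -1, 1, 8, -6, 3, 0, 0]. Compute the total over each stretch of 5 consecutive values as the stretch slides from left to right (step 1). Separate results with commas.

[3, 4, 5, 5, 5] → sum 22
[4, 5, 5, 5, -5] → sum 14
[5, 5, 5, -5, 7] → sum 17
[5, 5, -5, 7, -1] → sum 11
[5, -5, 7, -1, 1] → sum 7
[-5, 7, -1, 1, 8] → sum 10
[7, -1, 1, 8, -6] → sum 9
[-1, 1, 8, -6, 3] → sum 5
[1, 8, -6, 3, 0] → sum 6
[8, -6, 3, 0, 0] → sum 5

22, 14, 17, 11, 7, 10, 9, 5, 6, 5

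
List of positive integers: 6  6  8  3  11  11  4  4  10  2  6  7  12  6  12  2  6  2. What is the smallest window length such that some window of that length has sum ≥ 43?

Extend right; whenever the sum reaches 43, record the length and shrink from the left:
add 6: running sum 6 < 43
add 6: running sum 12 < 43
add 8: running sum 20 < 43
add 3: running sum 23 < 43
add 11: running sum 34 < 43
add 11: shortest ending here [6, 6, 8, 3, 11, 11] sum 45, len 6
add 4: shortest ending here [6, 8, 3, 11, 11, 4] sum 43, len 6
add 4: shortest ending here [6, 8, 3, 11, 11, 4, 4] sum 47, len 7
add 10: shortest ending here [3, 11, 11, 4, 4, 10] sum 43, len 6
add 2: shortest ending here [3, 11, 11, 4, 4, 10, 2] sum 45, len 7
add 6: shortest ending here [11, 11, 4, 4, 10, 2, 6] sum 48, len 7
add 7: shortest ending here [11, 4, 4, 10, 2, 6, 7] sum 44, len 7
add 12: shortest ending here [4, 4, 10, 2, 6, 7, 12] sum 45, len 7
add 6: shortest ending here [10, 2, 6, 7, 12, 6] sum 43, len 6
add 12: shortest ending here [6, 7, 12, 6, 12] sum 43, len 5
add 2: shortest ending here [6, 7, 12, 6, 12, 2] sum 45, len 6
add 6: shortest ending here [7, 12, 6, 12, 2, 6] sum 45, len 6
add 2: shortest ending here [7, 12, 6, 12, 2, 6, 2] sum 47, len 7
Shortest qualifying length: 5.

5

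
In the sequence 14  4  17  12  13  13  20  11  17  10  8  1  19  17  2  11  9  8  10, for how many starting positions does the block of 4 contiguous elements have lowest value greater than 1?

12

(14, 4, 17, 12) → min 4  > 1 ✓
(4, 17, 12, 13) → min 4  > 1 ✓
(17, 12, 13, 13) → min 12  > 1 ✓
(12, 13, 13, 20) → min 12  > 1 ✓
(13, 13, 20, 11) → min 11  > 1 ✓
(13, 20, 11, 17) → min 11  > 1 ✓
(20, 11, 17, 10) → min 10  > 1 ✓
(11, 17, 10, 8) → min 8  > 1 ✓
(17, 10, 8, 1) → min 1
(10, 8, 1, 19) → min 1
(8, 1, 19, 17) → min 1
(1, 19, 17, 2) → min 1
(19, 17, 2, 11) → min 2  > 1 ✓
(17, 2, 11, 9) → min 2  > 1 ✓
(2, 11, 9, 8) → min 2  > 1 ✓
(11, 9, 8, 10) → min 8  > 1 ✓
12 windows satisfy the condition.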